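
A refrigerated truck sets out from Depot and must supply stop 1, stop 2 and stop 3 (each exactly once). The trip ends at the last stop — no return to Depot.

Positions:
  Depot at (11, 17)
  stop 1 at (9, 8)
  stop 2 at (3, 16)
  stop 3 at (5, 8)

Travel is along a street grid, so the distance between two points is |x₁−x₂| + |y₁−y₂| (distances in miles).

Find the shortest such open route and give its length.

Minimum one-way distance = 23 miles.

There are 3! = 6 possible orderings.
Depot→stop 1→stop 2→stop 3: 11+14+10 = 35
Depot→stop 1→stop 3→stop 2: 11+4+10 = 25
Depot→stop 2→stop 1→stop 3: 9+14+4 = 27
Depot→stop 2→stop 3→stop 1: 9+10+4 = 23
Depot→stop 3→stop 1→stop 2: 15+4+14 = 33
Depot→stop 3→stop 2→stop 1: 15+10+14 = 39
The minimum is 23.
One shortest path: Depot → stop 2 → stop 3 → stop 1.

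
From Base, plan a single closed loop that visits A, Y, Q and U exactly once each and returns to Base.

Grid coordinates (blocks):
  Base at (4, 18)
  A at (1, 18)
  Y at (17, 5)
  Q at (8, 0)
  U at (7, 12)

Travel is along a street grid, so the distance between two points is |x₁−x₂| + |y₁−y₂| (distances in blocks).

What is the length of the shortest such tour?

Shortest round trip = 68 blocks.

Base - A - Y - Q - U - Base: 3+29+14+13+9 = 68
Base - A - Y - U - Q - Base: 3+29+17+13+22 = 84
Base - A - Q - Y - U - Base: 3+25+14+17+9 = 68
Base - A - Q - U - Y - Base: 3+25+13+17+26 = 84
Base - A - U - Y - Q - Base: 3+12+17+14+22 = 68
Base - A - U - Q - Y - Base: 3+12+13+14+26 = 68
Base - Y - A - Q - U - Base: 26+29+25+13+9 = 102
Base - Y - A - U - Q - Base: 26+29+12+13+22 = 102
Base - Y - Q - A - U - Base: 26+14+25+12+9 = 86
Base - Y - U - A - Q - Base: 26+17+12+25+22 = 102
Base - Q - A - Y - U - Base: 22+25+29+17+9 = 102
Base - Q - Y - A - U - Base: 22+14+29+12+9 = 86
The minimum is 68.
One optimal route: Base → A → Y → Q → U → Base (or its reverse).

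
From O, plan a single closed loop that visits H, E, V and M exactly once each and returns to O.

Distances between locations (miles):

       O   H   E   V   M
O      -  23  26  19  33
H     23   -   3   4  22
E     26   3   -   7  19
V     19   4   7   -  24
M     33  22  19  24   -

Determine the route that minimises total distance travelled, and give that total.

Minimum total distance: 78 miles.

With 4 stops there are 4!/2 = 12 distinct round trips (a route and its reverse cost the same).
O→H→E→V→M→O: 23+3+7+24+33 = 90
O→H→E→M→V→O: 23+3+19+24+19 = 88
O→H→V→E→M→O: 23+4+7+19+33 = 86
O→H→V→M→E→O: 23+4+24+19+26 = 96
O→H→M→E→V→O: 23+22+19+7+19 = 90
O→H→M→V→E→O: 23+22+24+7+26 = 102
O→E→H→V→M→O: 26+3+4+24+33 = 90
O→E→H→M→V→O: 26+3+22+24+19 = 94
O→E→V→H→M→O: 26+7+4+22+33 = 92
O→E→M→H→V→O: 26+19+22+4+19 = 90
O→V→H→E→M→O: 19+4+3+19+33 = 78
O→V→E→H→M→O: 19+7+3+22+33 = 84
The minimum is 78.
One optimal route: O → V → H → E → M → O (or its reverse).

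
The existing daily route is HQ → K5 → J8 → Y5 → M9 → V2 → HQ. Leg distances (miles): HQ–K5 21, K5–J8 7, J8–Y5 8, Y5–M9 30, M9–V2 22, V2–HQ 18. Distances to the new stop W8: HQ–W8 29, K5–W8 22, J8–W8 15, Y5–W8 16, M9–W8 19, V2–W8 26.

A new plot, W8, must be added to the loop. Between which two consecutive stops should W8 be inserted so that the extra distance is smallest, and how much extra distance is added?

Adding 5 miles by placing W8 on the Y5–M9 leg.

Insertion cost between consecutive stops i–j is d(i,W8) + d(W8,j) − d(i,j):
  between HQ and K5: 29 + 22 − 21 = 30
  between K5 and J8: 22 + 15 − 7 = 30
  between J8 and Y5: 15 + 16 − 8 = 23
  between Y5 and M9: 16 + 19 − 30 = 5
  between M9 and V2: 19 + 26 − 22 = 23
  between V2 and HQ: 26 + 29 − 18 = 37
Cheapest insertion is between Y5 and M9, adding 5.
New total = 106 + 5 = 111.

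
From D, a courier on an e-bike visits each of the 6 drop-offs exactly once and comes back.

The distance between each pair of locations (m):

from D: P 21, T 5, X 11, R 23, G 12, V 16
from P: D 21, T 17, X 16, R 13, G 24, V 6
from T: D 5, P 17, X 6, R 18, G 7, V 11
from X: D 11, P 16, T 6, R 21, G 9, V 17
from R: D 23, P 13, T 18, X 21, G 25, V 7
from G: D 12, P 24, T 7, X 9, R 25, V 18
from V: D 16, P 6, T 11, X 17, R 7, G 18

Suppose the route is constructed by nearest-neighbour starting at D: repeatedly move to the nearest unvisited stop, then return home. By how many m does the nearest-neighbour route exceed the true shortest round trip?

Excess over optimum: 7 m.

D: T=5, X=11, G=12, V=16, P=21, R=23 ⇒ T
T: X=6, G=7, V=11, P=17, R=18 ⇒ X
X: G=9, P=16, V=17, R=21 ⇒ G
G: V=18, P=24, R=25 ⇒ V
V: P=6, R=7 ⇒ P
P: R=13 ⇒ R
NN route D → T → X → G → V → P → R → D costs 80.
Optimal: D → T → R → V → P → X → G → D costs 73 (by enumerating all 360 distinct tours).
Excess = 80 − 73 = 7.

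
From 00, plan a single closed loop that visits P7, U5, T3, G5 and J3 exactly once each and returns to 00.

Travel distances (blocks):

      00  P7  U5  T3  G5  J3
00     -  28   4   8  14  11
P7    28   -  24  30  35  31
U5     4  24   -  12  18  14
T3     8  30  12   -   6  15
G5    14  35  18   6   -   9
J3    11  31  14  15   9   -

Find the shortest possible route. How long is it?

Shortest round trip = 82 blocks.

00→P7→U5→T3→G5→J3→00: 28+24+12+6+9+11 = 90
00→P7→U5→T3→J3→G5→00: 28+24+12+15+9+14 = 102
00→P7→U5→G5→T3→J3→00: 28+24+18+6+15+11 = 102
00→P7→U5→G5→J3→T3→00: 28+24+18+9+15+8 = 102
00→P7→U5→J3→T3→G5→00: 28+24+14+15+6+14 = 101
00→P7→U5→J3→G5→T3→00: 28+24+14+9+6+8 = 89
00→P7→T3→U5→G5→J3→00: 28+30+12+18+9+11 = 108
00→P7→T3→U5→J3→G5→00: 28+30+12+14+9+14 = 107
00→P7→T3→G5→U5→J3→00: 28+30+6+18+14+11 = 107
00→P7→T3→G5→J3→U5→00: 28+30+6+9+14+4 = 91
00→P7→T3→J3→U5→G5→00: 28+30+15+14+18+14 = 119
00→P7→T3→J3→G5→U5→00: 28+30+15+9+18+4 = 104
00→P7→G5→U5→T3→J3→00: 28+35+18+12+15+11 = 119
00→P7→G5→U5→J3→T3→00: 28+35+18+14+15+8 = 118
… (46 more)
00→U5→P7→J3→G5→T3→00: 4+24+31+9+6+8 = 82  ← best
The minimum is 82.
One optimal route: 00 → U5 → P7 → J3 → G5 → T3 → 00 (or its reverse).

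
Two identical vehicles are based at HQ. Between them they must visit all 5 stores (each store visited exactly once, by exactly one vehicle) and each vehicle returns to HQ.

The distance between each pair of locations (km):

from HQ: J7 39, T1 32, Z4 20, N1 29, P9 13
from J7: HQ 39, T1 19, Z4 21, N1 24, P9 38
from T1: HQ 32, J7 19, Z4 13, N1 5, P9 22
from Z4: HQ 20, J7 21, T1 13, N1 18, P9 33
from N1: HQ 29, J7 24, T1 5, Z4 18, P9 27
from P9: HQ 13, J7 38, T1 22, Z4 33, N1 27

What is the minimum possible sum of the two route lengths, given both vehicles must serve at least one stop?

120 km — the smallest possible combined total.

Check every non-empty split of the stops between the two vehicles; for each half take its own optimal tour:
  {J7} + {T1, Z4, N1, P9}: 78 + 78 = 156
  {T1} + {J7, Z4, N1, P9}: 64 + 105 = 169
  {J7, T1} + {Z4, N1, P9}: 90 + 78 = 168
  {Z4} + {J7, T1, N1, P9}: 40 + 103 = 143
  {J7, Z4} + {T1, N1, P9}: 80 + 69 = 149
  {T1, Z4} + {J7, N1, P9}: 65 + 103 = 168
  … (15 splits in total)
  {J7, T1, Z4, N1} + {P9}: 94 + 26 = 120  ← best
Best: vehicle 1 HQ → Z4 → J7 → T1 → N1 → HQ = 94; vehicle 2 HQ → P9 → HQ = 26; combined 120.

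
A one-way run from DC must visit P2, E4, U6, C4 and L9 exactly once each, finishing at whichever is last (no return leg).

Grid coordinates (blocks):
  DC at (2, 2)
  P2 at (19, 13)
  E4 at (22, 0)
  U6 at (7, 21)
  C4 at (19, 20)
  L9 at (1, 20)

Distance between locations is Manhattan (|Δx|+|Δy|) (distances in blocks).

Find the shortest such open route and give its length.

Shortest open route: 62 blocks.

There are 5! = 120 possible orderings.
DC→P2→E4→U6→C4→L9: 28+16+36+13+18 = 111
DC→P2→E4→U6→L9→C4: 28+16+36+7+18 = 105
DC→P2→E4→C4→U6→L9: 28+16+23+13+7 = 87
DC→P2→E4→C4→L9→U6: 28+16+23+18+7 = 92
DC→P2→E4→L9→U6→C4: 28+16+41+7+13 = 105
DC→P2→E4→L9→C4→U6: 28+16+41+18+13 = 116
DC→P2→U6→E4→C4→L9: 28+20+36+23+18 = 125
DC→P2→U6→E4→L9→C4: 28+20+36+41+18 = 143
DC→P2→U6→C4→E4→L9: 28+20+13+23+41 = 125
DC→P2→U6→C4→L9→E4: 28+20+13+18+41 = 120
DC→P2→U6→L9→E4→C4: 28+20+7+41+23 = 119
DC→P2→U6→L9→C4→E4: 28+20+7+18+23 = 96
DC→P2→C4→E4→U6→L9: 28+7+23+36+7 = 101
DC→P2→C4→E4→L9→U6: 28+7+23+41+7 = 106
… (106 more)
DC→L9→U6→C4→P2→E4: 19+7+13+7+16 = 62  ← best
The minimum is 62.
One shortest path: DC → L9 → U6 → C4 → P2 → E4.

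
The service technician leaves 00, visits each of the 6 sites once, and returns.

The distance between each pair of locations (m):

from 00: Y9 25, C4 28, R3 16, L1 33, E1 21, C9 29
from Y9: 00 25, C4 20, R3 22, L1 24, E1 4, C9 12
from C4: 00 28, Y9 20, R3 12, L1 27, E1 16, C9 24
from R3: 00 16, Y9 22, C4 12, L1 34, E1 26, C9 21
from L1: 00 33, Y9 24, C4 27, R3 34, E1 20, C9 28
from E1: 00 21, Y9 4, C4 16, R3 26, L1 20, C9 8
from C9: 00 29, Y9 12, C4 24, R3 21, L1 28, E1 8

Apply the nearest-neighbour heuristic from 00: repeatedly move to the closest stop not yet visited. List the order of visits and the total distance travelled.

From 00: distances to unvisited — R3=16, E1=21, Y9=25, C4=28, C9=29, L1=33. Nearest is R3 (16).
From R3: distances to unvisited — C4=12, C9=21, Y9=22, E1=26, L1=34. Nearest is C4 (12).
From C4: distances to unvisited — E1=16, Y9=20, C9=24, L1=27. Nearest is E1 (16).
From E1: distances to unvisited — Y9=4, C9=8, L1=20. Nearest is Y9 (4).
From Y9: distances to unvisited — C9=12, L1=24. Nearest is C9 (12).
From C9: distances to unvisited — L1=28. Nearest is L1 (28).
Return L1→00: 33.
Total = 16 + 12 + 16 + 4 + 12 + 28 + 33 = 121.

Total distance 121 m via the nearest-neighbour route 00 → R3 → C4 → E1 → Y9 → C9 → L1 → 00.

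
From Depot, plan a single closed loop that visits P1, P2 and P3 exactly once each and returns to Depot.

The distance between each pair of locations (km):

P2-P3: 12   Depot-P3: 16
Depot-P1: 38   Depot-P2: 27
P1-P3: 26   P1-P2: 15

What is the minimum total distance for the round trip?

Depot - P1 - P2 - P3 - Depot: 38+15+12+16 = 81
Depot - P1 - P3 - P2 - Depot: 38+26+12+27 = 103
Depot - P2 - P1 - P3 - Depot: 27+15+26+16 = 84
The minimum is 81.
One optimal route: Depot → P1 → P2 → P3 → Depot (or its reverse).

Shortest round trip = 81 km.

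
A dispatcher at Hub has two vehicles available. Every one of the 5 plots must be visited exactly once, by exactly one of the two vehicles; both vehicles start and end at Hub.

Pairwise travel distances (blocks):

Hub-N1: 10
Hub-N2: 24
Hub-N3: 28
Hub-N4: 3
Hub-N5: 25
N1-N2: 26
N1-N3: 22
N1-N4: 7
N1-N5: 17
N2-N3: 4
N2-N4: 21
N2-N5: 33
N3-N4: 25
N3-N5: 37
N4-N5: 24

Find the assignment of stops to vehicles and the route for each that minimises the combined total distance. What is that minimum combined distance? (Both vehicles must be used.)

There are 2^4 − 1 = 15 ways to divide the 5 stops into two non-empty groups. For each, the best each vehicle can do is its own shortest tour through its group:
  {N1} + {N2, N3, N4, N5}: 20 + 90 = 110
  {N2} + {N1, N3, N4, N5}: 48 + 92 = 140
  {N1, N2} + {N3, N4, N5}: 60 + 90 = 150
  {N3} + {N1, N2, N4, N5}: 56 + 84 = 140
  {N1, N3} + {N2, N4, N5}: 60 + 82 = 142
  {N2, N3} + {N1, N4, N5}: 56 + 52 = 108
  … (15 splits in total)
  {N4} + {N1, N2, N3, N5}: 6 + 92 = 98  ← best
Best: vehicle 1 Hub → N4 → Hub = 6; vehicle 2 Hub → N1 → N5 → N2 → N3 → Hub = 92; combined 98.

98 blocks — the smallest possible combined total.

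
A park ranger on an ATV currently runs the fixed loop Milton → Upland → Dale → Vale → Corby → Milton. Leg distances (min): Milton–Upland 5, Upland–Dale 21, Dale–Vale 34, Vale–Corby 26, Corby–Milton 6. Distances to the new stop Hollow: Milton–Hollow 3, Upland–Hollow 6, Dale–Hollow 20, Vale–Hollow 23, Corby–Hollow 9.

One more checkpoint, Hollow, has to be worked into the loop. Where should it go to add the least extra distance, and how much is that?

Adding 4 min by placing Hollow on the Milton–Upland leg.

Insertion cost between consecutive stops i–j is d(i,Hollow) + d(Hollow,j) − d(i,j):
  between Milton and Upland: 3 + 6 − 5 = 4
  between Upland and Dale: 6 + 20 − 21 = 5
  between Dale and Vale: 20 + 23 − 34 = 9
  between Vale and Corby: 23 + 9 − 26 = 6
  between Corby and Milton: 9 + 3 − 6 = 6
Cheapest insertion is between Milton and Upland, adding 4.
New total = 92 + 4 = 96.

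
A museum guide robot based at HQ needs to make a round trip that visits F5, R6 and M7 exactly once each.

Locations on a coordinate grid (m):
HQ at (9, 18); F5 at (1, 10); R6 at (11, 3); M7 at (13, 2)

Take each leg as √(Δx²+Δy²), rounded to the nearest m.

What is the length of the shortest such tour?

There are 3 distinct closed tours to check (reversals are equivalent).
HQ-F5-R6-M7-HQ: 11+12+2+16 = 41
HQ-F5-M7-R6-HQ: 11+14+2+15 = 42
HQ-R6-F5-M7-HQ: 15+12+14+16 = 57
The minimum is 41.
One optimal route: HQ → F5 → R6 → M7 → HQ (or its reverse).

41 m — the shortest possible round trip.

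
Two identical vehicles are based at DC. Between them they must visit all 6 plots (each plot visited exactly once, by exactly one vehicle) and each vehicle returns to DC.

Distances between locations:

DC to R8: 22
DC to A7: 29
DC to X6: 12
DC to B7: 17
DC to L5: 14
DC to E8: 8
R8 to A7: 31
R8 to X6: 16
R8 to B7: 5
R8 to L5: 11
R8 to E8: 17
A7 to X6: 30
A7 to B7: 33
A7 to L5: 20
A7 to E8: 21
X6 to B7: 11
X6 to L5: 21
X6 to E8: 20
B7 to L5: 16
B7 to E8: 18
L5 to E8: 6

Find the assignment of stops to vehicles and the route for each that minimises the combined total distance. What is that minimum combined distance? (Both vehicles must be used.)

Minimum combined distance: 104.

Check every non-empty split of the stops between the two vehicles; for each half take its own optimal tour:
  {R8} + {A7, X6, B7, L5, E8}: 44 + 88 = 132
  {A7} + {R8, X6, B7, L5, E8}: 58 + 53 = 111
  {R8, A7} + {X6, B7, L5, E8}: 82 + 53 = 135
  {X6} + {R8, A7, B7, L5, E8}: 24 + 82 = 106
  {R8, X6} + {A7, B7, L5, E8}: 50 + 82 = 132
  {A7, X6} + {R8, B7, L5, E8}: 71 + 47 = 118
  … (31 splits in total)
  {R8, A7, X6, B7, L5} + {E8}: 88 + 16 = 104  ← best
Best: vehicle 1 DC → A7 → L5 → R8 → B7 → X6 → DC = 88; vehicle 2 DC → E8 → DC = 16; combined 104.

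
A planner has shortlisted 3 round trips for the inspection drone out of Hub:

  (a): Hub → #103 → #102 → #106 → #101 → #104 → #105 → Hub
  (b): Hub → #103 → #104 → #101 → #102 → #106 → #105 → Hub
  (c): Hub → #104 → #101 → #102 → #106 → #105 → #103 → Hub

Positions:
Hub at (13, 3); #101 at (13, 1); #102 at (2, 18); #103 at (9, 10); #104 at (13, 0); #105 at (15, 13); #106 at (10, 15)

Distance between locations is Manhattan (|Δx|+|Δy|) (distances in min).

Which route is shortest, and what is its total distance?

(a): 11 + 15 + 11 + 17 + 1 + 15 + 12 = 82
(b): 11 + 14 + 1 + 28 + 11 + 7 + 12 = 84
(c): 3 + 1 + 28 + 11 + 7 + 9 + 11 = 70

70 min — (c) is the shortest.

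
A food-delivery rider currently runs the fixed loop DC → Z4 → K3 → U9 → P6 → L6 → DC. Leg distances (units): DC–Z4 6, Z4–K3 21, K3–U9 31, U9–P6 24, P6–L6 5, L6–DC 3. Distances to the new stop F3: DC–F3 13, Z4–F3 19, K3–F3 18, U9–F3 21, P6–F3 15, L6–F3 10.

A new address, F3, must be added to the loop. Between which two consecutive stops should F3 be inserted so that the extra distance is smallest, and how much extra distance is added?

Insertion cost between consecutive stops i–j is d(i,F3) + d(F3,j) − d(i,j):
  between DC and Z4: 13 + 19 − 6 = 26
  between Z4 and K3: 19 + 18 − 21 = 16
  between K3 and U9: 18 + 21 − 31 = 8
  between U9 and P6: 21 + 15 − 24 = 12
  between P6 and L6: 15 + 10 − 5 = 20
  between L6 and DC: 10 + 13 − 3 = 20
Cheapest insertion is between K3 and U9, adding 8.
New total = 90 + 8 = 98.

Minimum extra distance: 8, inserting F3 between K3 and U9.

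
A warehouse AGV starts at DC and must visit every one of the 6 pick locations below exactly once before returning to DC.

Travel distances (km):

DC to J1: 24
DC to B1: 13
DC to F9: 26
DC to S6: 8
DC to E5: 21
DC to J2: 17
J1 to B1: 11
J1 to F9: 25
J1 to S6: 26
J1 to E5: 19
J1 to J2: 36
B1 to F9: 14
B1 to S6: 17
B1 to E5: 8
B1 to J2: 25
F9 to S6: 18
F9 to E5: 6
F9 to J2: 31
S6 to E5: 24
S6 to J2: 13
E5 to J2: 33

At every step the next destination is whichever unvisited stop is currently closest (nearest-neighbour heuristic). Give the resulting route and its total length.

From DC: distances to unvisited — S6=8, B1=13, J2=17, E5=21, J1=24, F9=26. Nearest is S6 (8).
From S6: distances to unvisited — J2=13, B1=17, F9=18, E5=24, J1=26. Nearest is J2 (13).
From J2: distances to unvisited — B1=25, F9=31, E5=33, J1=36. Nearest is B1 (25).
From B1: distances to unvisited — E5=8, J1=11, F9=14. Nearest is E5 (8).
From E5: distances to unvisited — F9=6, J1=19. Nearest is F9 (6).
From F9: distances to unvisited — J1=25. Nearest is J1 (25).
Return J1→DC: 24.
Total = 8 + 13 + 25 + 8 + 6 + 25 + 24 = 109.

Nearest-neighbour total = 109 km; route DC → S6 → J2 → B1 → E5 → F9 → J1 → DC.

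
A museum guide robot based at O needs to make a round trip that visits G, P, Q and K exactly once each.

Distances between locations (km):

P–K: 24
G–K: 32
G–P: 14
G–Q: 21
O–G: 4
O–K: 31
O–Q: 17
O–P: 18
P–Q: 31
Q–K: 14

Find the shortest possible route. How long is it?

73 km — the shortest possible round trip.

O-G-P-Q-K-O: 4+14+31+14+31 = 94
O-G-P-K-Q-O: 4+14+24+14+17 = 73
O-G-Q-P-K-O: 4+21+31+24+31 = 111
O-G-Q-K-P-O: 4+21+14+24+18 = 81
O-G-K-P-Q-O: 4+32+24+31+17 = 108
O-G-K-Q-P-O: 4+32+14+31+18 = 99
O-P-G-Q-K-O: 18+14+21+14+31 = 98
O-P-G-K-Q-O: 18+14+32+14+17 = 95
O-P-Q-G-K-O: 18+31+21+32+31 = 133
O-P-K-G-Q-O: 18+24+32+21+17 = 112
O-Q-G-P-K-O: 17+21+14+24+31 = 107
O-Q-P-G-K-O: 17+31+14+32+31 = 125
The minimum is 73.
One optimal route: O → G → P → K → Q → O (or its reverse).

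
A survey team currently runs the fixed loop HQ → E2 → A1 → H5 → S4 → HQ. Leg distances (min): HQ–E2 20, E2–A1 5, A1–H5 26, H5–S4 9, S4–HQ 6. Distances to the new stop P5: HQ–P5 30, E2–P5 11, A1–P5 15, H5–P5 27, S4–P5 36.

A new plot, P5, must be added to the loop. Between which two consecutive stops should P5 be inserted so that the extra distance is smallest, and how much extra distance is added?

Adding 16 min by placing P5 on the A1–H5 leg.

Insertion cost between consecutive stops i–j is d(i,P5) + d(P5,j) − d(i,j):
  between HQ and E2: 30 + 11 − 20 = 21
  between E2 and A1: 11 + 15 − 5 = 21
  between A1 and H5: 15 + 27 − 26 = 16
  between H5 and S4: 27 + 36 − 9 = 54
  between S4 and HQ: 36 + 30 − 6 = 60
Cheapest insertion is between A1 and H5, adding 16.
New total = 66 + 16 = 82.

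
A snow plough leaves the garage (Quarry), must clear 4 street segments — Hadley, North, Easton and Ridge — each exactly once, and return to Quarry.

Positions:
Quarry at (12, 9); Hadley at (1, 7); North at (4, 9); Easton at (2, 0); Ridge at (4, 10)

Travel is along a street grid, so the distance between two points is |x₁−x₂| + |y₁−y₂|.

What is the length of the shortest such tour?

With 4 stops there are 4!/2 = 12 distinct round trips (a route and its reverse cost the same).
Quarry - Hadley - North - Easton - Ridge - Quarry: 13+5+11+12+9 = 50
Quarry - Hadley - North - Ridge - Easton - Quarry: 13+5+1+12+19 = 50
Quarry - Hadley - Easton - North - Ridge - Quarry: 13+8+11+1+9 = 42
Quarry - Hadley - Easton - Ridge - North - Quarry: 13+8+12+1+8 = 42
Quarry - Hadley - Ridge - North - Easton - Quarry: 13+6+1+11+19 = 50
Quarry - Hadley - Ridge - Easton - North - Quarry: 13+6+12+11+8 = 50
Quarry - North - Hadley - Easton - Ridge - Quarry: 8+5+8+12+9 = 42
Quarry - North - Hadley - Ridge - Easton - Quarry: 8+5+6+12+19 = 50
Quarry - North - Easton - Hadley - Ridge - Quarry: 8+11+8+6+9 = 42
Quarry - North - Ridge - Hadley - Easton - Quarry: 8+1+6+8+19 = 42
Quarry - Easton - Hadley - North - Ridge - Quarry: 19+8+5+1+9 = 42
Quarry - Easton - North - Hadley - Ridge - Quarry: 19+11+5+6+9 = 50
The minimum is 42.
One optimal route: Quarry → Hadley → Easton → North → Ridge → Quarry (or its reverse).

Shortest round trip = 42.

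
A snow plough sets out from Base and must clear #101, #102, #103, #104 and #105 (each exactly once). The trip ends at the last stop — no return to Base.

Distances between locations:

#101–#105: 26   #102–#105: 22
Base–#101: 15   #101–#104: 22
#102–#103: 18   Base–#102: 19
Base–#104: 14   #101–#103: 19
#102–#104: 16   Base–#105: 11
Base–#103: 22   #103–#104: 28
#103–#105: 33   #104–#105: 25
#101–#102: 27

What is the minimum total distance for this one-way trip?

There are 5! = 120 possible orderings.
Base → #101 → #102 → #103 → #104 → #105: 15+27+18+28+25 = 113
Base → #101 → #102 → #103 → #105 → #104: 15+27+18+33+25 = 118
Base → #101 → #102 → #104 → #103 → #105: 15+27+16+28+33 = 119
Base → #101 → #102 → #104 → #105 → #103: 15+27+16+25+33 = 116
Base → #101 → #102 → #105 → #103 → #104: 15+27+22+33+28 = 125
Base → #101 → #102 → #105 → #104 → #103: 15+27+22+25+28 = 117
Base → #101 → #103 → #102 → #104 → #105: 15+19+18+16+25 = 93
Base → #101 → #103 → #102 → #105 → #104: 15+19+18+22+25 = 99
Base → #101 → #103 → #104 → #102 → #105: 15+19+28+16+22 = 100
Base → #101 → #103 → #104 → #105 → #102: 15+19+28+25+22 = 109
Base → #101 → #103 → #105 → #102 → #104: 15+19+33+22+16 = 105
Base → #101 → #103 → #105 → #104 → #102: 15+19+33+25+16 = 108
Base → #101 → #104 → #102 → #103 → #105: 15+22+16+18+33 = 104
Base → #101 → #104 → #102 → #105 → #103: 15+22+16+22+33 = 108
… (106 more)
Base → #105 → #104 → #102 → #103 → #101: 11+25+16+18+19 = 89  ← best
The minimum is 89.
One shortest path: Base → #105 → #104 → #102 → #103 → #101.

Shortest open route: 89.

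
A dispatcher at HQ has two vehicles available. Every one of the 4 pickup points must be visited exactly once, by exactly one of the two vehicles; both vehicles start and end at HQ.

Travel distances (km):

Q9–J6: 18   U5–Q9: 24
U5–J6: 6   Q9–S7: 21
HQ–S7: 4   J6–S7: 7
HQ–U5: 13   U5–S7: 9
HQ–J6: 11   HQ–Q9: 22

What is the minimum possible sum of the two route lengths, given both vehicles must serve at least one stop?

67 km — the smallest possible combined total.

Try each way of splitting the stops between the two vehicles (each non-empty) and, for each split, find the best tour for each vehicle:
  {U5} + {Q9, J6, S7}: 26 + 51 = 77
  {Q9} + {U5, J6, S7}: 44 + 30 = 74
  {U5, Q9} + {J6, S7}: 59 + 22 = 81
  {J6} + {U5, Q9, S7}: 22 + 59 = 81
  {U5, J6} + {Q9, S7}: 30 + 47 = 77
  {Q9, J6} + {U5, S7}: 51 + 26 = 77
  … (7 splits in total)
  {U5, Q9, J6} + {S7}: 59 + 8 = 67  ← best
Best: vehicle 1 HQ → U5 → J6 → Q9 → HQ = 59; vehicle 2 HQ → S7 → HQ = 8; combined 67.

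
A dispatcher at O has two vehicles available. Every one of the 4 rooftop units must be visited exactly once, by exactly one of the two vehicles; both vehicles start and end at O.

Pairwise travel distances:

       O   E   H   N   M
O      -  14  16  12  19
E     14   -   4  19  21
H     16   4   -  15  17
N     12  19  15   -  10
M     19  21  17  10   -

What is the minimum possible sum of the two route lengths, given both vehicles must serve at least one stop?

75 — the smallest possible combined total.

There are 2^3 − 1 = 7 ways to divide the 4 stops into two non-empty groups. For each, the best each vehicle can do is its own shortest tour through its group:
  {E} + {H, N, M}: 28 + 55 = 83
  {H} + {E, N, M}: 32 + 57 = 89
  {E, H} + {N, M}: 34 + 41 = 75
  {N} + {E, H, M}: 24 + 54 = 78
  {E, N} + {H, M}: 45 + 52 = 97
  {H, N} + {E, M}: 43 + 54 = 97
  … (7 splits in total)
Best: vehicle 1 O → E → H → O = 34; vehicle 2 O → N → M → O = 41; combined 75.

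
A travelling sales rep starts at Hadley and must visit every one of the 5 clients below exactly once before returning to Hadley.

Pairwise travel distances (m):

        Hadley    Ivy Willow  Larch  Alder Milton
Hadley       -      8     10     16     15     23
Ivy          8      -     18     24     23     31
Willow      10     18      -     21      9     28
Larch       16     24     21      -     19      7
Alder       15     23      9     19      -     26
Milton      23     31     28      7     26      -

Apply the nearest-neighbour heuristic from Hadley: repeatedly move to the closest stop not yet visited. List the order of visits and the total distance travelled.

84 m along Hadley → Ivy → Willow → Alder → Larch → Milton → Hadley.

From Hadley: distances to unvisited — Ivy=8, Willow=10, Alder=15, Larch=16, Milton=23. Nearest is Ivy (8).
From Ivy: distances to unvisited — Willow=18, Alder=23, Larch=24, Milton=31. Nearest is Willow (18).
From Willow: distances to unvisited — Alder=9, Larch=21, Milton=28. Nearest is Alder (9).
From Alder: distances to unvisited — Larch=19, Milton=26. Nearest is Larch (19).
From Larch: distances to unvisited — Milton=7. Nearest is Milton (7).
Return Milton→Hadley: 23.
Total = 8 + 18 + 9 + 19 + 7 + 23 = 84.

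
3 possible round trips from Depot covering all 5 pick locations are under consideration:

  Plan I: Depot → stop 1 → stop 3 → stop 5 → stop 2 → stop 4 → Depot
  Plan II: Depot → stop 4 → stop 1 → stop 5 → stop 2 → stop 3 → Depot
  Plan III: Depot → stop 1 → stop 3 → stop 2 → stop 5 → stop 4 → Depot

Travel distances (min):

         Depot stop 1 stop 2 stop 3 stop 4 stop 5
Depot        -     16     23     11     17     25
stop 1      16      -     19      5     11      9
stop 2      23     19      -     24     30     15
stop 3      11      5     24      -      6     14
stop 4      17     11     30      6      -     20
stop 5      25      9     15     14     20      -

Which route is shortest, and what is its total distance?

Shortest is Plan II, total 87 min.

Plan I: 16 + 5 + 14 + 15 + 30 + 17 = 97
Plan II: 17 + 11 + 9 + 15 + 24 + 11 = 87
Plan III: 16 + 5 + 24 + 15 + 20 + 17 = 97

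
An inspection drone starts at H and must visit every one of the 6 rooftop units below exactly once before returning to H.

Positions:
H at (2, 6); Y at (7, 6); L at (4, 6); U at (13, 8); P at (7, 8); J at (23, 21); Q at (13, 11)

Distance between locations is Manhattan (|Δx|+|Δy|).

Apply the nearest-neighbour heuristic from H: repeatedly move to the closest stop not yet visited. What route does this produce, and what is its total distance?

Total distance 72 via the nearest-neighbour route H → L → Y → P → U → Q → J → H.

From H: distances to unvisited — L=2, Y=5, P=7, U=13, Q=16, J=36. Nearest is L (2).
From L: distances to unvisited — Y=3, P=5, U=11, Q=14, J=34. Nearest is Y (3).
From Y: distances to unvisited — P=2, U=8, Q=11, J=31. Nearest is P (2).
From P: distances to unvisited — U=6, Q=9, J=29. Nearest is U (6).
From U: distances to unvisited — Q=3, J=23. Nearest is Q (3).
From Q: distances to unvisited — J=20. Nearest is J (20).
Return J→H: 36.
Total = 2 + 3 + 2 + 6 + 3 + 20 + 36 = 72.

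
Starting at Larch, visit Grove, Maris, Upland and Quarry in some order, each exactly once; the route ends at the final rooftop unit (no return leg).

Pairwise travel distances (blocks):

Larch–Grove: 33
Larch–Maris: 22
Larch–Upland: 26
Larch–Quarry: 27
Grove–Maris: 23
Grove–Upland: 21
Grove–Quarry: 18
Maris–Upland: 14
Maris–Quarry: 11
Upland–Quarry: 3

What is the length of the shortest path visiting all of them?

Minimum one-way distance = 57 blocks.

There are 4! = 24 possible orderings.
Larch → Grove → Maris → Upland → Quarry: 33+23+14+3 = 73
Larch → Grove → Maris → Quarry → Upland: 33+23+11+3 = 70
Larch → Grove → Upland → Maris → Quarry: 33+21+14+11 = 79
Larch → Grove → Upland → Quarry → Maris: 33+21+3+11 = 68
Larch → Grove → Quarry → Maris → Upland: 33+18+11+14 = 76
Larch → Grove → Quarry → Upland → Maris: 33+18+3+14 = 68
Larch → Maris → Grove → Upland → Quarry: 22+23+21+3 = 69
Larch → Maris → Grove → Quarry → Upland: 22+23+18+3 = 66
Larch → Maris → Upland → Grove → Quarry: 22+14+21+18 = 75
Larch → Maris → Upland → Quarry → Grove: 22+14+3+18 = 57
Larch → Maris → Quarry → Grove → Upland: 22+11+18+21 = 72
Larch → Maris → Quarry → Upland → Grove: 22+11+3+21 = 57
Larch → Upland → Grove → Maris → Quarry: 26+21+23+11 = 81
Larch → Upland → Grove → Quarry → Maris: 26+21+18+11 = 76
… (10 more)
The minimum is 57.
One shortest path: Larch → Maris → Upland → Quarry → Grove.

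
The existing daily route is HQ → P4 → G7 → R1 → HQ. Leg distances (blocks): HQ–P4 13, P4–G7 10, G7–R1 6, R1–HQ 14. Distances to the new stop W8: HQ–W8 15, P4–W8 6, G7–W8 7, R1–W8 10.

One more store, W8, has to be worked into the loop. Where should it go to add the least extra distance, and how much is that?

Minimum extra distance: 3 blocks, inserting W8 between P4 and G7.

Insertion cost between consecutive stops i–j is d(i,W8) + d(W8,j) − d(i,j):
  between HQ and P4: 15 + 6 − 13 = 8
  between P4 and G7: 6 + 7 − 10 = 3
  between G7 and R1: 7 + 10 − 6 = 11
  between R1 and HQ: 10 + 15 − 14 = 11
Cheapest insertion is between P4 and G7, adding 3.
New total = 43 + 3 = 46.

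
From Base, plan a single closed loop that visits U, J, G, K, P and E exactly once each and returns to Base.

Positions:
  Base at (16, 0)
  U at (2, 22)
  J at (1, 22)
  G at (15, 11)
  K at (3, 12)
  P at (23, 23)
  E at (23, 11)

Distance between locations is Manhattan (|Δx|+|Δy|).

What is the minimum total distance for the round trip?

Base - U - J - G - K - P - E - Base: 36+1+25+13+31+12+18 = 136
Base - U - J - G - K - E - P - Base: 36+1+25+13+21+12+30 = 138
Base - U - J - G - P - K - E - Base: 36+1+25+20+31+21+18 = 152
Base - U - J - G - P - E - K - Base: 36+1+25+20+12+21+25 = 140
Base - U - J - G - E - K - P - Base: 36+1+25+8+21+31+30 = 152
Base - U - J - G - E - P - K - Base: 36+1+25+8+12+31+25 = 138
Base - U - J - K - G - P - E - Base: 36+1+12+13+20+12+18 = 112
Base - U - J - K - G - E - P - Base: 36+1+12+13+8+12+30 = 112
… (352 more)
Base - G - K - U - J - P - E - Base: 12+13+11+1+23+12+18 = 90  ← best
The minimum is 90.
One optimal route: Base → G → K → U → J → P → E → Base (or its reverse).

90 — the shortest possible round trip.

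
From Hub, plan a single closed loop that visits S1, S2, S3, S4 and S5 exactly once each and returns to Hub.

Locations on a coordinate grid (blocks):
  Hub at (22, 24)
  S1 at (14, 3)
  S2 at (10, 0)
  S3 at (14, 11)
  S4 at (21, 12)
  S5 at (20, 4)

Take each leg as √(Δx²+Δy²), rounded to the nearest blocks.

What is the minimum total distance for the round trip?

58 blocks — the shortest possible round trip.

There are 60 distinct closed tours to check (reversals are equivalent).
Hub - S1 - S2 - S3 - S4 - S5 - Hub: 22+5+12+7+8+20 = 74
Hub - S1 - S2 - S3 - S5 - S4 - Hub: 22+5+12+9+8+12 = 68
Hub - S1 - S2 - S4 - S3 - S5 - Hub: 22+5+16+7+9+20 = 79
Hub - S1 - S2 - S4 - S5 - S3 - Hub: 22+5+16+8+9+15 = 75
Hub - S1 - S2 - S5 - S3 - S4 - Hub: 22+5+11+9+7+12 = 66
Hub - S1 - S2 - S5 - S4 - S3 - Hub: 22+5+11+8+7+15 = 68
Hub - S1 - S3 - S2 - S4 - S5 - Hub: 22+8+12+16+8+20 = 86
Hub - S1 - S3 - S2 - S5 - S4 - Hub: 22+8+12+11+8+12 = 73
Hub - S1 - S3 - S4 - S2 - S5 - Hub: 22+8+7+16+11+20 = 84
Hub - S1 - S3 - S4 - S5 - S2 - Hub: 22+8+7+8+11+27 = 83
Hub - S1 - S3 - S5 - S2 - S4 - Hub: 22+8+9+11+16+12 = 78
Hub - S1 - S3 - S5 - S4 - S2 - Hub: 22+8+9+8+16+27 = 90
Hub - S1 - S4 - S2 - S3 - S5 - Hub: 22+11+16+12+9+20 = 90
Hub - S1 - S4 - S2 - S5 - S3 - Hub: 22+11+16+11+9+15 = 84
… (46 more)
Hub - S3 - S2 - S1 - S5 - S4 - Hub: 15+12+5+6+8+12 = 58  ← best
The minimum is 58.
One optimal route: Hub → S3 → S2 → S1 → S5 → S4 → Hub (or its reverse).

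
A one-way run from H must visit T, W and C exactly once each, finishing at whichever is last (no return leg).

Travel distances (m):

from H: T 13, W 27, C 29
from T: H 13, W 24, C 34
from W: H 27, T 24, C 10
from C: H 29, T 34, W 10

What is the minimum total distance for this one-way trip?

There are 3! = 6 possible orderings.
H - T - W - C: 13+24+10 = 47
H - T - C - W: 13+34+10 = 57
H - W - T - C: 27+24+34 = 85
H - W - C - T: 27+10+34 = 71
H - C - T - W: 29+34+24 = 87
H - C - W - T: 29+10+24 = 63
The minimum is 47.
One shortest path: H → T → W → C.

47 m — the minimum one-way total.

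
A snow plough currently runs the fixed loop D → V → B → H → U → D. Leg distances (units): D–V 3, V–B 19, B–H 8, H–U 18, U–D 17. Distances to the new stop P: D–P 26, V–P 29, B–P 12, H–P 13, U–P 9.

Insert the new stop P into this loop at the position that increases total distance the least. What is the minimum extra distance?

Insertion cost between consecutive stops i–j is d(i,P) + d(P,j) − d(i,j):
  between D and V: 26 + 29 − 3 = 52
  between V and B: 29 + 12 − 19 = 22
  between B and H: 12 + 13 − 8 = 17
  between H and U: 13 + 9 − 18 = 4
  between U and D: 9 + 26 − 17 = 18
Cheapest insertion is between H and U, adding 4.
New total = 65 + 4 = 69.

+4 — insert P between H and U.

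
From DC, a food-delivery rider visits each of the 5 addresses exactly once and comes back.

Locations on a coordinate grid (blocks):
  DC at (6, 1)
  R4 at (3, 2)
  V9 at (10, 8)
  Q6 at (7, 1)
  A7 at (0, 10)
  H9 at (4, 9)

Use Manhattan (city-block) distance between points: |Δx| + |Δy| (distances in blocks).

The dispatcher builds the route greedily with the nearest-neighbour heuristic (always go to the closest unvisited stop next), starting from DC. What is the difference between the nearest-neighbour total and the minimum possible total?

The nearest-neighbour route is 4 blocks longer than optimal.

From DC: Q6=1, R4=4, H9=10, V9=11, A7=15 → choose Q6 (1).
From Q6: R4=5, V9=10, H9=11, A7=16 → choose R4 (5).
From R4: H9=8, A7=11, V9=13 → choose H9 (8).
From H9: A7=5, V9=7 → choose A7 (5).
From A7: V9=12 → choose V9 (12).
NN route DC → Q6 → R4 → H9 → A7 → V9 → DC costs 42.
Optimal: DC → R4 → A7 → H9 → V9 → Q6 → DC costs 38 (by enumerating all 60 distinct tours).
Excess = 42 − 38 = 4.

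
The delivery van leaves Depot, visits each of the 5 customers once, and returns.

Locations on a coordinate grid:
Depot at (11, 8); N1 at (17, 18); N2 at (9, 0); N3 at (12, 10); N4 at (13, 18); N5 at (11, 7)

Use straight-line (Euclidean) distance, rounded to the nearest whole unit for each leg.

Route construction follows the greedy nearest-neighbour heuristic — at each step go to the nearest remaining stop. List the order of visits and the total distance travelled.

From Depot: distances to unvisited — N5=1, N3=2, N2=8, N4=10, N1=12. Nearest is N5 (1).
From N5: distances to unvisited — N3=3, N2=7, N4=11, N1=13. Nearest is N3 (3).
From N3: distances to unvisited — N4=8, N1=9, N2=10. Nearest is N4 (8).
From N4: distances to unvisited — N1=4, N2=18. Nearest is N1 (4).
From N1: distances to unvisited — N2=20. Nearest is N2 (20).
Return N2→Depot: 8.
Total = 1 + 3 + 8 + 4 + 20 + 8 = 44.

Total distance 44 via the nearest-neighbour route Depot → N5 → N3 → N4 → N1 → N2 → Depot.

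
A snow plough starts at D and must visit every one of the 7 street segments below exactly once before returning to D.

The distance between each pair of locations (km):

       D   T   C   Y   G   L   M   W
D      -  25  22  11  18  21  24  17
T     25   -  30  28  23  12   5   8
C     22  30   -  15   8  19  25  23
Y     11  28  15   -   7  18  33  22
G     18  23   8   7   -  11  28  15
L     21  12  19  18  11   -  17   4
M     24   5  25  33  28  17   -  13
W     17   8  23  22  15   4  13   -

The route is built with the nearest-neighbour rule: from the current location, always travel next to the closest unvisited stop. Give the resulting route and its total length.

Total distance 86 km via the nearest-neighbour route D → Y → G → C → L → W → T → M → D.

D → [Y:11 / W:17 / G:18 / L:21 / C:22 / M:24 / T:25] → Y (11)
Y → [G:7 / C:15 / L:18 / W:22 / T:28 / M:33] → G (7)
G → [C:8 / L:11 / W:15 / T:23 / M:28] → C (8)
C → [L:19 / W:23 / M:25 / T:30] → L (19)
L → [W:4 / T:12 / M:17] → W (4)
W → [T:8 / M:13] → T (8)
T → [M:5] → M (5)
Return M→D: 24.
Total = 11 + 7 + 8 + 19 + 4 + 8 + 5 + 24 = 86.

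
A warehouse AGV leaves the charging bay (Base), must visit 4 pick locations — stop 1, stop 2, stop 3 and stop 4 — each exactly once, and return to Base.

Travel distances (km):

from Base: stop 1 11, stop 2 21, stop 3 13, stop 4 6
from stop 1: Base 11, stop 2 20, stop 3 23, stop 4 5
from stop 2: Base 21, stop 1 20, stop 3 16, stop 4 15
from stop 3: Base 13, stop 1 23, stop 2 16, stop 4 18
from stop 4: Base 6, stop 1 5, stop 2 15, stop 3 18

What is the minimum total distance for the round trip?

There are 12 distinct closed tours to check (reversals are equivalent).
Base - stop 1 - stop 2 - stop 3 - stop 4 - Base: 11+20+16+18+6 = 71
Base - stop 1 - stop 2 - stop 4 - stop 3 - Base: 11+20+15+18+13 = 77
Base - stop 1 - stop 3 - stop 2 - stop 4 - Base: 11+23+16+15+6 = 71
Base - stop 1 - stop 3 - stop 4 - stop 2 - Base: 11+23+18+15+21 = 88
Base - stop 1 - stop 4 - stop 2 - stop 3 - Base: 11+5+15+16+13 = 60
Base - stop 1 - stop 4 - stop 3 - stop 2 - Base: 11+5+18+16+21 = 71
Base - stop 2 - stop 1 - stop 3 - stop 4 - Base: 21+20+23+18+6 = 88
Base - stop 2 - stop 1 - stop 4 - stop 3 - Base: 21+20+5+18+13 = 77
Base - stop 2 - stop 3 - stop 1 - stop 4 - Base: 21+16+23+5+6 = 71
Base - stop 2 - stop 4 - stop 1 - stop 3 - Base: 21+15+5+23+13 = 77
Base - stop 3 - stop 1 - stop 2 - stop 4 - Base: 13+23+20+15+6 = 77
Base - stop 3 - stop 2 - stop 1 - stop 4 - Base: 13+16+20+5+6 = 60
The minimum is 60.
One optimal route: Base → stop 1 → stop 4 → stop 2 → stop 3 → Base (or its reverse).

Minimum total distance: 60 km.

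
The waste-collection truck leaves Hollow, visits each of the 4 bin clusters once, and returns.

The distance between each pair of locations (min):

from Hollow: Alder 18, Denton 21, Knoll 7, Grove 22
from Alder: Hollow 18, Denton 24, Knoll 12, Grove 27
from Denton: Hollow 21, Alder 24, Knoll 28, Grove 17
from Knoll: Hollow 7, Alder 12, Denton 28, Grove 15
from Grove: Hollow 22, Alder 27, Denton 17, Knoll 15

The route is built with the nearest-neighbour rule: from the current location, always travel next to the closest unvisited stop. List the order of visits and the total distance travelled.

From Hollow: distances to unvisited — Knoll=7, Alder=18, Denton=21, Grove=22. Nearest is Knoll (7).
From Knoll: distances to unvisited — Alder=12, Grove=15, Denton=28. Nearest is Alder (12).
From Alder: distances to unvisited — Denton=24, Grove=27. Nearest is Denton (24).
From Denton: distances to unvisited — Grove=17. Nearest is Grove (17).
Return Grove→Hollow: 22.
Total = 7 + 12 + 24 + 17 + 22 = 82.

Nearest-neighbour total = 82 min; route Hollow → Knoll → Alder → Denton → Grove → Hollow.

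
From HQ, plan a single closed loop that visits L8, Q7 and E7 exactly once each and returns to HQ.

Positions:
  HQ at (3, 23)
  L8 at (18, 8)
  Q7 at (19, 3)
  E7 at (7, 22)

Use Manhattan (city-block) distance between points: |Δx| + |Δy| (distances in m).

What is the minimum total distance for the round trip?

Minimum total distance: 72 m.

There are 3 distinct closed tours to check (reversals are equivalent).
HQ-L8-Q7-E7-HQ: 30+6+31+5 = 72
HQ-L8-E7-Q7-HQ: 30+25+31+36 = 122
HQ-Q7-L8-E7-HQ: 36+6+25+5 = 72
The minimum is 72.
One optimal route: HQ → L8 → Q7 → E7 → HQ (or its reverse).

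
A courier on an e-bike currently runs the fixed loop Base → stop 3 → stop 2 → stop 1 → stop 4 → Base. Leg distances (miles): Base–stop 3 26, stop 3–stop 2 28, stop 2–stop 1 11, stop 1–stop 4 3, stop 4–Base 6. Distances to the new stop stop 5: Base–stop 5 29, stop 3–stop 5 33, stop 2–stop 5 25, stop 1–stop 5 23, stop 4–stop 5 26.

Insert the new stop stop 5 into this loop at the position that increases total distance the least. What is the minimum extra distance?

Insertion cost between consecutive stops i–j is d(i,stop 5) + d(stop 5,j) − d(i,j):
  between Base and stop 3: 29 + 33 − 26 = 36
  between stop 3 and stop 2: 33 + 25 − 28 = 30
  between stop 2 and stop 1: 25 + 23 − 11 = 37
  between stop 1 and stop 4: 23 + 26 − 3 = 46
  between stop 4 and Base: 26 + 29 − 6 = 49
Cheapest insertion is between stop 3 and stop 2, adding 30.
New total = 74 + 30 = 104.

+30 miles — insert stop 5 between stop 3 and stop 2.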